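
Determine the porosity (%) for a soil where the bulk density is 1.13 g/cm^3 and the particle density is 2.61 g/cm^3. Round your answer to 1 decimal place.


Step 1: Formula: n = 100 * (1 - BD / PD)
Step 2: n = 100 * (1 - 1.13 / 2.61)
Step 3: n = 100 * (1 - 0.43295)
Step 4: n = 56.7%

56.7


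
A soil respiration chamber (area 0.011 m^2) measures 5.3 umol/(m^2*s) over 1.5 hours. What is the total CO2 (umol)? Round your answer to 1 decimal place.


Step 1: Convert time to seconds: 1.5 hr * 3600 = 5400.0 s
Step 2: Total = flux * area * time_s
Step 3: Total = 5.3 * 0.011 * 5400.0
Step 4: Total = 314.8 umol

314.8


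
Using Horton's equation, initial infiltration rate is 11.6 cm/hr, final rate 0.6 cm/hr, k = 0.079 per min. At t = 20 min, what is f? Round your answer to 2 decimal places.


Step 1: f = fc + (f0 - fc) * exp(-k * t)
Step 2: exp(-0.079 * 20) = 0.205975
Step 3: f = 0.6 + (11.6 - 0.6) * 0.205975
Step 4: f = 0.6 + 11.0 * 0.205975
Step 5: f = 2.87 cm/hr

2.87


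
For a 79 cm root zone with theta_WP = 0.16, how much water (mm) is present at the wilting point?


Step 1: Water (mm) = theta_WP * depth * 10
Step 2: Water = 0.16 * 79 * 10
Step 3: Water = 126.4 mm

126.4


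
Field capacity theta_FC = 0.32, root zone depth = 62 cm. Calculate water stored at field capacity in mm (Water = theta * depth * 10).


Step 1: Water (mm) = theta_FC * depth (cm) * 10
Step 2: Water = 0.32 * 62 * 10
Step 3: Water = 198.4 mm

198.4


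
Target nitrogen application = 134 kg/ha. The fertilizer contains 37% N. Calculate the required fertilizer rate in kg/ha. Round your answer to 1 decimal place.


Step 1: Fertilizer rate = target N / (N content / 100)
Step 2: Rate = 134 / (37 / 100)
Step 3: Rate = 134 / 0.37
Step 4: Rate = 362.2 kg/ha

362.2


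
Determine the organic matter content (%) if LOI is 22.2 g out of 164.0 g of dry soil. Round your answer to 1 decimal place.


Step 1: OM% = 100 * LOI / sample mass
Step 2: OM = 100 * 22.2 / 164.0
Step 3: OM = 13.5%

13.5


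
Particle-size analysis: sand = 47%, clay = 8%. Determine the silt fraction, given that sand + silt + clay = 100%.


Step 1: sand + silt + clay = 100%
Step 2: silt = 100 - sand - clay
Step 3: silt = 100 - 47 - 8
Step 4: silt = 45%

45


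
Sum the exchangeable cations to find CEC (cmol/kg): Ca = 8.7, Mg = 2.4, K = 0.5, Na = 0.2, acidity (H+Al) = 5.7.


Step 1: CEC = Ca + Mg + K + Na + (H+Al)
Step 2: CEC = 8.7 + 2.4 + 0.5 + 0.2 + 5.7
Step 3: CEC = 17.5 cmol/kg

17.5


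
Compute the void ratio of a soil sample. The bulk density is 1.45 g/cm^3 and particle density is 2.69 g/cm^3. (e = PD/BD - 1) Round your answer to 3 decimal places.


Step 1: e = PD / BD - 1
Step 2: e = 2.69 / 1.45 - 1
Step 3: e = 1.85517 - 1
Step 4: e = 0.855

0.855


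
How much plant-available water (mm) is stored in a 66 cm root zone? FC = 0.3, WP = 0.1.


Step 1: Available water = (FC - WP) * depth * 10
Step 2: AW = (0.3 - 0.1) * 66 * 10
Step 3: AW = 0.2 * 66 * 10
Step 4: AW = 132.0 mm

132.0


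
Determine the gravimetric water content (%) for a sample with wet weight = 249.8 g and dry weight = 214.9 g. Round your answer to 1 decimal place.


Step 1: Water mass = wet - dry = 249.8 - 214.9 = 34.9 g
Step 2: w = 100 * water mass / dry mass
Step 3: w = 100 * 34.9 / 214.9 = 16.2%

16.2


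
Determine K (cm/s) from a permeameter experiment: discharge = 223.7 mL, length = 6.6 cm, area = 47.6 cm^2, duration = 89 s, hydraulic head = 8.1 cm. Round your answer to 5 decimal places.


Step 1: K = Q * L / (A * t * h)
Step 2: Numerator = 223.7 * 6.6 = 1476.42
Step 3: Denominator = 47.6 * 89 * 8.1 = 34314.84
Step 4: K = 1476.42 / 34314.84 = 0.04303 cm/s

0.04303


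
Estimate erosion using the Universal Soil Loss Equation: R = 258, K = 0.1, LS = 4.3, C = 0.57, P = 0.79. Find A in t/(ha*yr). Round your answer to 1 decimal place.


Step 1: A = R * K * LS * C * P
Step 2: R * K = 258 * 0.1 = 25.8
Step 3: (R*K) * LS = 25.8 * 4.3 = 110.94
Step 4: * C * P = 110.94 * 0.57 * 0.79 = 50.0
Step 5: A = 50.0 t/(ha*yr)

50.0


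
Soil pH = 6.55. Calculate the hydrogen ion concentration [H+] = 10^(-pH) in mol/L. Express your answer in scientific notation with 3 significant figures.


Step 1: [H+] = 10^(-pH)
Step 2: [H+] = 10^(-6.55)
Step 3: [H+] = 2.82e-07 mol/L

2.82e-07


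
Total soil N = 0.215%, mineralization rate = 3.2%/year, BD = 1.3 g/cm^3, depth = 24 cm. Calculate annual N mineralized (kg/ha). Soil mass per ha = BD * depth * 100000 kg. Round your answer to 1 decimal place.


Step 1: Soil mass per ha = BD * depth * 100000 = 1.3 * 24 * 100000 = 3120000 kg
Step 2: Total N pool = soil mass * N%/100 = 3120000 * 0.215/100 = 6708.0 kg/ha
Step 3: N mineralized = N pool * rate%/100 = 6708.0 * 3.2/100 = 214.7 kg/ha/yr

214.7


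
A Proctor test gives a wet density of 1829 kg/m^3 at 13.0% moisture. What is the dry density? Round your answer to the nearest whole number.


Step 1: Dry density = wet density / (1 + w/100)
Step 2: Dry density = 1829 / (1 + 13.0/100)
Step 3: Dry density = 1829 / 1.13
Step 4: Dry density = 1619 kg/m^3

1619


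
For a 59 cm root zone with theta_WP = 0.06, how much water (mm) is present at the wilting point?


Step 1: Water (mm) = theta_WP * depth * 10
Step 2: Water = 0.06 * 59 * 10
Step 3: Water = 35.4 mm

35.4


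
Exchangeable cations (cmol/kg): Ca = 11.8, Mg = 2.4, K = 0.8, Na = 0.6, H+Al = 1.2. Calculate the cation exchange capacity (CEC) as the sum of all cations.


Step 1: CEC = Ca + Mg + K + Na + (H+Al)
Step 2: CEC = 11.8 + 2.4 + 0.8 + 0.6 + 1.2
Step 3: CEC = 16.8 cmol/kg

16.8


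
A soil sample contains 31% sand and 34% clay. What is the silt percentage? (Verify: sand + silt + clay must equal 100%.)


Step 1: sand + silt + clay = 100%
Step 2: silt = 100 - sand - clay
Step 3: silt = 100 - 31 - 34
Step 4: silt = 35%

35


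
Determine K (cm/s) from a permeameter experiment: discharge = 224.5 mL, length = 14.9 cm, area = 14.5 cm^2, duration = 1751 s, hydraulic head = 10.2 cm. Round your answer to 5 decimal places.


Step 1: K = Q * L / (A * t * h)
Step 2: Numerator = 224.5 * 14.9 = 3345.05
Step 3: Denominator = 14.5 * 1751 * 10.2 = 258972.9
Step 4: K = 3345.05 / 258972.9 = 0.01292 cm/s

0.01292


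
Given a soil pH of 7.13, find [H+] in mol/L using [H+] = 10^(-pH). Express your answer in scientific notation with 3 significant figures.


Step 1: [H+] = 10^(-pH)
Step 2: [H+] = 10^(-7.13)
Step 3: [H+] = 7.41e-08 mol/L

7.41e-08


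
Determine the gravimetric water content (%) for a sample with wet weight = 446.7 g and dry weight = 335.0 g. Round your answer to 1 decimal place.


Step 1: Water mass = wet - dry = 446.7 - 335.0 = 111.7 g
Step 2: w = 100 * water mass / dry mass
Step 3: w = 100 * 111.7 / 335.0 = 33.3%

33.3


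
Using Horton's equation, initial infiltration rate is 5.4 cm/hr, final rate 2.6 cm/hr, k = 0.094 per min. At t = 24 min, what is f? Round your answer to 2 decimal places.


Step 1: f = fc + (f0 - fc) * exp(-k * t)
Step 2: exp(-0.094 * 24) = 0.104769
Step 3: f = 2.6 + (5.4 - 2.6) * 0.104769
Step 4: f = 2.6 + 2.8 * 0.104769
Step 5: f = 2.89 cm/hr

2.89


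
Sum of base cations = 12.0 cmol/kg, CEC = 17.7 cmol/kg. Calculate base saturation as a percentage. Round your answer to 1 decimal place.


Step 1: BS = 100 * (sum of bases) / CEC
Step 2: BS = 100 * 12.0 / 17.7
Step 3: BS = 67.8%

67.8


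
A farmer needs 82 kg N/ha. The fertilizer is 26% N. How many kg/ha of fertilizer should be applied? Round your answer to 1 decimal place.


Step 1: Fertilizer rate = target N / (N content / 100)
Step 2: Rate = 82 / (26 / 100)
Step 3: Rate = 82 / 0.26
Step 4: Rate = 315.4 kg/ha

315.4


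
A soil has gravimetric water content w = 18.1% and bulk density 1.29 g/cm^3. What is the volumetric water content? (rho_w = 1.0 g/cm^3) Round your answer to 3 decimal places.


Step 1: theta = (w / 100) * BD / rho_w
Step 2: theta = (18.1 / 100) * 1.29 / 1.0
Step 3: theta = 0.181 * 1.29
Step 4: theta = 0.233

0.233


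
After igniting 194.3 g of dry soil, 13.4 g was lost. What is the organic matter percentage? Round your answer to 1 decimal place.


Step 1: OM% = 100 * LOI / sample mass
Step 2: OM = 100 * 13.4 / 194.3
Step 3: OM = 6.9%

6.9


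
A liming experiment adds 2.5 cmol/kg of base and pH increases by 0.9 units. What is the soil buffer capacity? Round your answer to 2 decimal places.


Step 1: BC = change in base / change in pH
Step 2: BC = 2.5 / 0.9
Step 3: BC = 2.78 cmol/(kg*pH unit)

2.78


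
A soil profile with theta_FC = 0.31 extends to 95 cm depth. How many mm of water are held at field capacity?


Step 1: Water (mm) = theta_FC * depth (cm) * 10
Step 2: Water = 0.31 * 95 * 10
Step 3: Water = 294.5 mm

294.5


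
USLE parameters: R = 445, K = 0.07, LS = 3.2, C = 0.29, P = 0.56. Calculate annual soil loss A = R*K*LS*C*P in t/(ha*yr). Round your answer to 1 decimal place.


Step 1: A = R * K * LS * C * P
Step 2: R * K = 445 * 0.07 = 31.15
Step 3: (R*K) * LS = 31.15 * 3.2 = 99.68
Step 4: * C * P = 99.68 * 0.29 * 0.56 = 16.2
Step 5: A = 16.2 t/(ha*yr)

16.2


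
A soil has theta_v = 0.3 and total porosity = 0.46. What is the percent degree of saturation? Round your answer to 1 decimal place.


Step 1: S = 100 * theta_v / n
Step 2: S = 100 * 0.3 / 0.46
Step 3: S = 65.2%

65.2


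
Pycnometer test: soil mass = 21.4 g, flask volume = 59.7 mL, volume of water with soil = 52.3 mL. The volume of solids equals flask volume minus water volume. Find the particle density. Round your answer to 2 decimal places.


Step 1: Volume of solids = flask volume - water volume with soil
Step 2: V_solids = 59.7 - 52.3 = 7.4 mL
Step 3: Particle density = mass / V_solids = 21.4 / 7.4 = 2.89 g/cm^3

2.89


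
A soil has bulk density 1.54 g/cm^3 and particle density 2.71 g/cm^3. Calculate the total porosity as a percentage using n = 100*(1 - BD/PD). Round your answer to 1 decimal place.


Step 1: Formula: n = 100 * (1 - BD / PD)
Step 2: n = 100 * (1 - 1.54 / 2.71)
Step 3: n = 100 * (1 - 0.56827)
Step 4: n = 43.2%

43.2


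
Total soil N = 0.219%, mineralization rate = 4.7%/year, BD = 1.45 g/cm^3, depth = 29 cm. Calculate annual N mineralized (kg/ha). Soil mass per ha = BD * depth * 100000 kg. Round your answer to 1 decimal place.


Step 1: Soil mass per ha = BD * depth * 100000 = 1.45 * 29 * 100000 = 4205000 kg
Step 2: Total N pool = soil mass * N%/100 = 4205000 * 0.219/100 = 9208.95 kg/ha
Step 3: N mineralized = N pool * rate%/100 = 9208.95 * 4.7/100 = 432.8 kg/ha/yr

432.8


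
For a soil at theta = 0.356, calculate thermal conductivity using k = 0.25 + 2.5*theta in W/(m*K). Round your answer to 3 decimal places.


Step 1: k = 0.25 + 2.5 * theta
Step 2: k = 0.25 + 2.5 * 0.356
Step 3: k = 0.25 + 0.89
Step 4: k = 1.14 W/(m*K)

1.14


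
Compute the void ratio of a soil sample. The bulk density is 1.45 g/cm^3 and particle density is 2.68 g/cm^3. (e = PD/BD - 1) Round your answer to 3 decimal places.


Step 1: e = PD / BD - 1
Step 2: e = 2.68 / 1.45 - 1
Step 3: e = 1.84828 - 1
Step 4: e = 0.848

0.848


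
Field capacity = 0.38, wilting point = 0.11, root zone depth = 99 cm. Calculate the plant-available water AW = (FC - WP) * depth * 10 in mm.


Step 1: Available water = (FC - WP) * depth * 10
Step 2: AW = (0.38 - 0.11) * 99 * 10
Step 3: AW = 0.27 * 99 * 10
Step 4: AW = 267.3 mm

267.3


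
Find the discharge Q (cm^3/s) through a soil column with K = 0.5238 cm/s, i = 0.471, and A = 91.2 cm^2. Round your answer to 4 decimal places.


Step 1: Apply Darcy's law: Q = K * i * A
Step 2: Q = 0.5238 * 0.471 * 91.2
Step 3: Q = 22.4999 cm^3/s

22.4999


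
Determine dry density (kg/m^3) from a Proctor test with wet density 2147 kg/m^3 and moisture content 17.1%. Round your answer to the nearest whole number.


Step 1: Dry density = wet density / (1 + w/100)
Step 2: Dry density = 2147 / (1 + 17.1/100)
Step 3: Dry density = 2147 / 1.171
Step 4: Dry density = 1833 kg/m^3

1833


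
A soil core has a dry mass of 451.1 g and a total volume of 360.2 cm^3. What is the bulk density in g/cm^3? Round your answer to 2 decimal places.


Step 1: Identify the formula: BD = dry mass / volume
Step 2: Substitute values: BD = 451.1 / 360.2
Step 3: BD = 1.25 g/cm^3

1.25


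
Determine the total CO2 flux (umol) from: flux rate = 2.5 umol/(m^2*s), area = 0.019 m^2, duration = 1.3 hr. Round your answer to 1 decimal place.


Step 1: Convert time to seconds: 1.3 hr * 3600 = 4680.0 s
Step 2: Total = flux * area * time_s
Step 3: Total = 2.5 * 0.019 * 4680.0
Step 4: Total = 222.3 umol

222.3


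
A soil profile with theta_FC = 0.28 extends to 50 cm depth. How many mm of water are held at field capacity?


Step 1: Water (mm) = theta_FC * depth (cm) * 10
Step 2: Water = 0.28 * 50 * 10
Step 3: Water = 140.0 mm

140.0


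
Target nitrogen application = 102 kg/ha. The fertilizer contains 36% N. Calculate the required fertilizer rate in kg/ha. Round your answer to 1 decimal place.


Step 1: Fertilizer rate = target N / (N content / 100)
Step 2: Rate = 102 / (36 / 100)
Step 3: Rate = 102 / 0.36
Step 4: Rate = 283.3 kg/ha

283.3


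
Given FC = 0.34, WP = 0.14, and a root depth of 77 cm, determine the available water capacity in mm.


Step 1: Available water = (FC - WP) * depth * 10
Step 2: AW = (0.34 - 0.14) * 77 * 10
Step 3: AW = 0.2 * 77 * 10
Step 4: AW = 154.0 mm

154.0


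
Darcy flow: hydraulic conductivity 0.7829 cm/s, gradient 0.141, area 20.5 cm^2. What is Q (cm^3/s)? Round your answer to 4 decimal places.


Step 1: Apply Darcy's law: Q = K * i * A
Step 2: Q = 0.7829 * 0.141 * 20.5
Step 3: Q = 2.263 cm^3/s

2.263


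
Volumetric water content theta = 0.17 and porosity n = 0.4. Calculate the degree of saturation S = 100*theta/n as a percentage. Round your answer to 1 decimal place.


Step 1: S = 100 * theta_v / n
Step 2: S = 100 * 0.17 / 0.4
Step 3: S = 42.5%

42.5


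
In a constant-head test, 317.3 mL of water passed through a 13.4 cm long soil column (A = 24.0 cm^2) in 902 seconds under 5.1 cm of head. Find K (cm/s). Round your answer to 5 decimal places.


Step 1: K = Q * L / (A * t * h)
Step 2: Numerator = 317.3 * 13.4 = 4251.82
Step 3: Denominator = 24.0 * 902 * 5.1 = 110404.8
Step 4: K = 4251.82 / 110404.8 = 0.03851 cm/s

0.03851


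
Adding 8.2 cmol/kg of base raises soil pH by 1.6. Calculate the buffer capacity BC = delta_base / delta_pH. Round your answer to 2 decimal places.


Step 1: BC = change in base / change in pH
Step 2: BC = 8.2 / 1.6
Step 3: BC = 5.13 cmol/(kg*pH unit)

5.13


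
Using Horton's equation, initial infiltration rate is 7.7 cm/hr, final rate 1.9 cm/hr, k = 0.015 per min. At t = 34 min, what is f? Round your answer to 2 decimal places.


Step 1: f = fc + (f0 - fc) * exp(-k * t)
Step 2: exp(-0.015 * 34) = 0.600496
Step 3: f = 1.9 + (7.7 - 1.9) * 0.600496
Step 4: f = 1.9 + 5.8 * 0.600496
Step 5: f = 5.38 cm/hr

5.38


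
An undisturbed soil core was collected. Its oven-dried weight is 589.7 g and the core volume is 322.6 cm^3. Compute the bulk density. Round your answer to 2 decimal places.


Step 1: Identify the formula: BD = dry mass / volume
Step 2: Substitute values: BD = 589.7 / 322.6
Step 3: BD = 1.83 g/cm^3

1.83


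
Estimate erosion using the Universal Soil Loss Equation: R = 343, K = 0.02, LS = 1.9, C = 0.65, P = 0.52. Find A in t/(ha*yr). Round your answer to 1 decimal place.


Step 1: A = R * K * LS * C * P
Step 2: R * K = 343 * 0.02 = 6.86
Step 3: (R*K) * LS = 6.86 * 1.9 = 13.034
Step 4: * C * P = 13.034 * 0.65 * 0.52 = 4.4
Step 5: A = 4.4 t/(ha*yr)

4.4


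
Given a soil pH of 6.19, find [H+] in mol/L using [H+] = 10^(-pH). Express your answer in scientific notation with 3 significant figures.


Step 1: [H+] = 10^(-pH)
Step 2: [H+] = 10^(-6.19)
Step 3: [H+] = 6.46e-07 mol/L

6.46e-07


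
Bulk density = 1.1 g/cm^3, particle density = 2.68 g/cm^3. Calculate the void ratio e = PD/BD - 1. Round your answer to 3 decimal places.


Step 1: e = PD / BD - 1
Step 2: e = 2.68 / 1.1 - 1
Step 3: e = 2.43636 - 1
Step 4: e = 1.436

1.436


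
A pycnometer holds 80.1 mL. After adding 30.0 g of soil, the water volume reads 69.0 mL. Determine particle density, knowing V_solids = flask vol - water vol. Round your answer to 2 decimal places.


Step 1: Volume of solids = flask volume - water volume with soil
Step 2: V_solids = 80.1 - 69.0 = 11.1 mL
Step 3: Particle density = mass / V_solids = 30.0 / 11.1 = 2.7 g/cm^3

2.7


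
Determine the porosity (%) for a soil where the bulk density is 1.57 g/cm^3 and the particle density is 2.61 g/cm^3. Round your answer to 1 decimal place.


Step 1: Formula: n = 100 * (1 - BD / PD)
Step 2: n = 100 * (1 - 1.57 / 2.61)
Step 3: n = 100 * (1 - 0.60153)
Step 4: n = 39.8%

39.8


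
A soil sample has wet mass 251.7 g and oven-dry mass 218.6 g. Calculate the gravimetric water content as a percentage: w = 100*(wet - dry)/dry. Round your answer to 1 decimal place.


Step 1: Water mass = wet - dry = 251.7 - 218.6 = 33.1 g
Step 2: w = 100 * water mass / dry mass
Step 3: w = 100 * 33.1 / 218.6 = 15.1%

15.1


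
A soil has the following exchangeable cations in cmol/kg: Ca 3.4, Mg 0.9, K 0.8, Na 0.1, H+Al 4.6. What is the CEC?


Step 1: CEC = Ca + Mg + K + Na + (H+Al)
Step 2: CEC = 3.4 + 0.9 + 0.8 + 0.1 + 4.6
Step 3: CEC = 9.8 cmol/kg

9.8


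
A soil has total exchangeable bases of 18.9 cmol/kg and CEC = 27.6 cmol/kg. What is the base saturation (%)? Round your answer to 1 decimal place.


Step 1: BS = 100 * (sum of bases) / CEC
Step 2: BS = 100 * 18.9 / 27.6
Step 3: BS = 68.5%

68.5


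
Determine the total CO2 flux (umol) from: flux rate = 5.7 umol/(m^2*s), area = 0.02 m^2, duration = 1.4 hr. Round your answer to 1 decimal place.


Step 1: Convert time to seconds: 1.4 hr * 3600 = 5040.0 s
Step 2: Total = flux * area * time_s
Step 3: Total = 5.7 * 0.02 * 5040.0
Step 4: Total = 574.6 umol

574.6


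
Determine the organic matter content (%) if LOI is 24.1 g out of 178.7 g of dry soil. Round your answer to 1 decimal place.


Step 1: OM% = 100 * LOI / sample mass
Step 2: OM = 100 * 24.1 / 178.7
Step 3: OM = 13.5%

13.5


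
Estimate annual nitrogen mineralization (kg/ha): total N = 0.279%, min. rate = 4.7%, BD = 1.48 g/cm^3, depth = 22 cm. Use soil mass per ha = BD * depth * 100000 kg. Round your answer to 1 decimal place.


Step 1: Soil mass per ha = BD * depth * 100000 = 1.48 * 22 * 100000 = 3256000 kg
Step 2: Total N pool = soil mass * N%/100 = 3256000 * 0.279/100 = 9084.24 kg/ha
Step 3: N mineralized = N pool * rate%/100 = 9084.24 * 4.7/100 = 427.0 kg/ha/yr

427.0


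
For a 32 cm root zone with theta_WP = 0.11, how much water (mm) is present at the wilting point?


Step 1: Water (mm) = theta_WP * depth * 10
Step 2: Water = 0.11 * 32 * 10
Step 3: Water = 35.2 mm

35.2


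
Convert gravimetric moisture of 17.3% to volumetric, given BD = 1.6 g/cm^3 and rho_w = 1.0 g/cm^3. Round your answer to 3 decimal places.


Step 1: theta = (w / 100) * BD / rho_w
Step 2: theta = (17.3 / 100) * 1.6 / 1.0
Step 3: theta = 0.173 * 1.6
Step 4: theta = 0.277

0.277


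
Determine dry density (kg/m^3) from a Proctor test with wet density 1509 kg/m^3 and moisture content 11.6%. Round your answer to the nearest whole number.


Step 1: Dry density = wet density / (1 + w/100)
Step 2: Dry density = 1509 / (1 + 11.6/100)
Step 3: Dry density = 1509 / 1.116
Step 4: Dry density = 1352 kg/m^3

1352


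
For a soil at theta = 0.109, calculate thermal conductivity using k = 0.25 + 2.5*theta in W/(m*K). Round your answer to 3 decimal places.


Step 1: k = 0.25 + 2.5 * theta
Step 2: k = 0.25 + 2.5 * 0.109
Step 3: k = 0.25 + 0.273
Step 4: k = 0.523 W/(m*K)

0.523


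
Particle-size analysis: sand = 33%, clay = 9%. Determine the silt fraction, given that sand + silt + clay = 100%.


Step 1: sand + silt + clay = 100%
Step 2: silt = 100 - sand - clay
Step 3: silt = 100 - 33 - 9
Step 4: silt = 58%

58


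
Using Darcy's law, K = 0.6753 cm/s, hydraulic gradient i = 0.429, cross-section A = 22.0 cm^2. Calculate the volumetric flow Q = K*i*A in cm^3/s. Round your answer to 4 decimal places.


Step 1: Apply Darcy's law: Q = K * i * A
Step 2: Q = 0.6753 * 0.429 * 22.0
Step 3: Q = 6.3735 cm^3/s

6.3735


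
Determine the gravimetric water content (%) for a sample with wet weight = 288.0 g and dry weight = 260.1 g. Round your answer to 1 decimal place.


Step 1: Water mass = wet - dry = 288.0 - 260.1 = 27.9 g
Step 2: w = 100 * water mass / dry mass
Step 3: w = 100 * 27.9 / 260.1 = 10.7%

10.7


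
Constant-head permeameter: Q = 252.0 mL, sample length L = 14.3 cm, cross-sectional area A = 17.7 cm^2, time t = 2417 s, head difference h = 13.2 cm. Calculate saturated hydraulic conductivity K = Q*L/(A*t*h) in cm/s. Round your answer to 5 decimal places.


Step 1: K = Q * L / (A * t * h)
Step 2: Numerator = 252.0 * 14.3 = 3603.6
Step 3: Denominator = 17.7 * 2417 * 13.2 = 564707.88
Step 4: K = 3603.6 / 564707.88 = 0.00638 cm/s

0.00638


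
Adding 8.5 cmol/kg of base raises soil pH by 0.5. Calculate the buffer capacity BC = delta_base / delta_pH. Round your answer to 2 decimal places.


Step 1: BC = change in base / change in pH
Step 2: BC = 8.5 / 0.5
Step 3: BC = 17.0 cmol/(kg*pH unit)

17.0


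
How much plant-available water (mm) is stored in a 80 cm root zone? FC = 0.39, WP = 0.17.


Step 1: Available water = (FC - WP) * depth * 10
Step 2: AW = (0.39 - 0.17) * 80 * 10
Step 3: AW = 0.22 * 80 * 10
Step 4: AW = 176.0 mm

176.0


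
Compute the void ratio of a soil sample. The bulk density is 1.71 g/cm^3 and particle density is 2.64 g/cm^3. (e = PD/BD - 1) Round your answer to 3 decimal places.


Step 1: e = PD / BD - 1
Step 2: e = 2.64 / 1.71 - 1
Step 3: e = 1.54386 - 1
Step 4: e = 0.544

0.544


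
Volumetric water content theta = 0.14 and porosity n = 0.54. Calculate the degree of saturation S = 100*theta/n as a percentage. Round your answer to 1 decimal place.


Step 1: S = 100 * theta_v / n
Step 2: S = 100 * 0.14 / 0.54
Step 3: S = 25.9%

25.9


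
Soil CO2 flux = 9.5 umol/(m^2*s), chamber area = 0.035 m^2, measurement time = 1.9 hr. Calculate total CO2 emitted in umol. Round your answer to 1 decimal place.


Step 1: Convert time to seconds: 1.9 hr * 3600 = 6840.0 s
Step 2: Total = flux * area * time_s
Step 3: Total = 9.5 * 0.035 * 6840.0
Step 4: Total = 2274.3 umol

2274.3


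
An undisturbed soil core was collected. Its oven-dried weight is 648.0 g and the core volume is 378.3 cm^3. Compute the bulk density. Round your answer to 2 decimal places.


Step 1: Identify the formula: BD = dry mass / volume
Step 2: Substitute values: BD = 648.0 / 378.3
Step 3: BD = 1.71 g/cm^3

1.71


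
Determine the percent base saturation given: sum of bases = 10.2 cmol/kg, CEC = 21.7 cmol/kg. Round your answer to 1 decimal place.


Step 1: BS = 100 * (sum of bases) / CEC
Step 2: BS = 100 * 10.2 / 21.7
Step 3: BS = 47.0%

47.0


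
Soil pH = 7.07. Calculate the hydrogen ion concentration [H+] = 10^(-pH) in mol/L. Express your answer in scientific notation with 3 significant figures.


Step 1: [H+] = 10^(-pH)
Step 2: [H+] = 10^(-7.07)
Step 3: [H+] = 8.51e-08 mol/L

8.51e-08


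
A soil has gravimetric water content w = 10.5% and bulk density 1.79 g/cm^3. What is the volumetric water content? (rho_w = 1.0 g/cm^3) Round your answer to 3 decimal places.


Step 1: theta = (w / 100) * BD / rho_w
Step 2: theta = (10.5 / 100) * 1.79 / 1.0
Step 3: theta = 0.105 * 1.79
Step 4: theta = 0.188

0.188


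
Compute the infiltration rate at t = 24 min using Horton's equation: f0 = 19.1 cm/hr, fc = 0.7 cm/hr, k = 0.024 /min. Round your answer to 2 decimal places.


Step 1: f = fc + (f0 - fc) * exp(-k * t)
Step 2: exp(-0.024 * 24) = 0.562142
Step 3: f = 0.7 + (19.1 - 0.7) * 0.562142
Step 4: f = 0.7 + 18.4 * 0.562142
Step 5: f = 11.04 cm/hr

11.04


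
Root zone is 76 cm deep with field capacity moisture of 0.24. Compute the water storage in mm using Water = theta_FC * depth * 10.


Step 1: Water (mm) = theta_FC * depth (cm) * 10
Step 2: Water = 0.24 * 76 * 10
Step 3: Water = 182.4 mm

182.4


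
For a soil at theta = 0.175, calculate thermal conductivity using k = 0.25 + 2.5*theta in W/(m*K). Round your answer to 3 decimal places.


Step 1: k = 0.25 + 2.5 * theta
Step 2: k = 0.25 + 2.5 * 0.175
Step 3: k = 0.25 + 0.438
Step 4: k = 0.688 W/(m*K)

0.688


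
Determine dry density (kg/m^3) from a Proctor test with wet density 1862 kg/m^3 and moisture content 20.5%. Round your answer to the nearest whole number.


Step 1: Dry density = wet density / (1 + w/100)
Step 2: Dry density = 1862 / (1 + 20.5/100)
Step 3: Dry density = 1862 / 1.205
Step 4: Dry density = 1545 kg/m^3

1545


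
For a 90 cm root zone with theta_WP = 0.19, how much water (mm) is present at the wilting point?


Step 1: Water (mm) = theta_WP * depth * 10
Step 2: Water = 0.19 * 90 * 10
Step 3: Water = 171.0 mm

171.0


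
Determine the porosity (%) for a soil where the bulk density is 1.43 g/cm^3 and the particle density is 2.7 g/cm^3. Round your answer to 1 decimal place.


Step 1: Formula: n = 100 * (1 - BD / PD)
Step 2: n = 100 * (1 - 1.43 / 2.7)
Step 3: n = 100 * (1 - 0.52963)
Step 4: n = 47.0%

47.0


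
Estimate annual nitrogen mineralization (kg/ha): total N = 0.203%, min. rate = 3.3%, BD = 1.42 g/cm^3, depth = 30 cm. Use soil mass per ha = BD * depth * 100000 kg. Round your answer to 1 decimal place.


Step 1: Soil mass per ha = BD * depth * 100000 = 1.42 * 30 * 100000 = 4260000 kg
Step 2: Total N pool = soil mass * N%/100 = 4260000 * 0.203/100 = 8647.8 kg/ha
Step 3: N mineralized = N pool * rate%/100 = 8647.8 * 3.3/100 = 285.4 kg/ha/yr

285.4


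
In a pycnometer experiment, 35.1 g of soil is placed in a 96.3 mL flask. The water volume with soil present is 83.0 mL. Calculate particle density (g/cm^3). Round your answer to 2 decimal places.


Step 1: Volume of solids = flask volume - water volume with soil
Step 2: V_solids = 96.3 - 83.0 = 13.3 mL
Step 3: Particle density = mass / V_solids = 35.1 / 13.3 = 2.64 g/cm^3

2.64


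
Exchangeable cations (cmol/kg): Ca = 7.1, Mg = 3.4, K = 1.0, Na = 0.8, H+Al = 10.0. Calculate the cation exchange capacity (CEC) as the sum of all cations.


Step 1: CEC = Ca + Mg + K + Na + (H+Al)
Step 2: CEC = 7.1 + 3.4 + 1.0 + 0.8 + 10.0
Step 3: CEC = 22.3 cmol/kg

22.3


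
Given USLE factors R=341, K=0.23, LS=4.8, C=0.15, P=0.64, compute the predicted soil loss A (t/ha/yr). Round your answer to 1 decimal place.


Step 1: A = R * K * LS * C * P
Step 2: R * K = 341 * 0.23 = 78.43
Step 3: (R*K) * LS = 78.43 * 4.8 = 376.464
Step 4: * C * P = 376.464 * 0.15 * 0.64 = 36.1
Step 5: A = 36.1 t/(ha*yr)

36.1


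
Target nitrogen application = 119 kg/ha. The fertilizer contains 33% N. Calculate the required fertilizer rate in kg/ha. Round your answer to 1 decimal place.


Step 1: Fertilizer rate = target N / (N content / 100)
Step 2: Rate = 119 / (33 / 100)
Step 3: Rate = 119 / 0.33
Step 4: Rate = 360.6 kg/ha

360.6


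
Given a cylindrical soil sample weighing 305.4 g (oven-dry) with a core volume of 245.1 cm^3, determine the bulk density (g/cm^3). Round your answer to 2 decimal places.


Step 1: Identify the formula: BD = dry mass / volume
Step 2: Substitute values: BD = 305.4 / 245.1
Step 3: BD = 1.25 g/cm^3

1.25


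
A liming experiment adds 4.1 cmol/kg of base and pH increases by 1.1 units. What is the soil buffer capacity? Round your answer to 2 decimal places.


Step 1: BC = change in base / change in pH
Step 2: BC = 4.1 / 1.1
Step 3: BC = 3.73 cmol/(kg*pH unit)

3.73


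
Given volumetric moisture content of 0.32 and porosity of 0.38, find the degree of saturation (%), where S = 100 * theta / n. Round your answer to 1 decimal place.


Step 1: S = 100 * theta_v / n
Step 2: S = 100 * 0.32 / 0.38
Step 3: S = 84.2%

84.2


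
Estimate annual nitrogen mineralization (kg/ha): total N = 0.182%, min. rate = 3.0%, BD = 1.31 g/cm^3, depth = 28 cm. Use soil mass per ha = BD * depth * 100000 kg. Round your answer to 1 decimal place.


Step 1: Soil mass per ha = BD * depth * 100000 = 1.31 * 28 * 100000 = 3668000 kg
Step 2: Total N pool = soil mass * N%/100 = 3668000 * 0.182/100 = 6675.76 kg/ha
Step 3: N mineralized = N pool * rate%/100 = 6675.76 * 3.0/100 = 200.3 kg/ha/yr

200.3


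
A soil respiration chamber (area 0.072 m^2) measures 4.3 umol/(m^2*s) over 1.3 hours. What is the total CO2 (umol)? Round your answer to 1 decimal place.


Step 1: Convert time to seconds: 1.3 hr * 3600 = 4680.0 s
Step 2: Total = flux * area * time_s
Step 3: Total = 4.3 * 0.072 * 4680.0
Step 4: Total = 1448.9 umol

1448.9


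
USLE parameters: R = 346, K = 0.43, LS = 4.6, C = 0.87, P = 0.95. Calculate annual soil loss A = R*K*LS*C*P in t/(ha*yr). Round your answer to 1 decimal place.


Step 1: A = R * K * LS * C * P
Step 2: R * K = 346 * 0.43 = 148.78
Step 3: (R*K) * LS = 148.78 * 4.6 = 684.388
Step 4: * C * P = 684.388 * 0.87 * 0.95 = 565.6
Step 5: A = 565.6 t/(ha*yr)

565.6


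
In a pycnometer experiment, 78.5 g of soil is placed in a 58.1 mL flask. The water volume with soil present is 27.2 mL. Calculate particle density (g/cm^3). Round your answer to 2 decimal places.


Step 1: Volume of solids = flask volume - water volume with soil
Step 2: V_solids = 58.1 - 27.2 = 30.9 mL
Step 3: Particle density = mass / V_solids = 78.5 / 30.9 = 2.54 g/cm^3

2.54


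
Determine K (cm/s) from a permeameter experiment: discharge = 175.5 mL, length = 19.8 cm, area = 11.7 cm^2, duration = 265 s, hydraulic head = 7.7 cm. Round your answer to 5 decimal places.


Step 1: K = Q * L / (A * t * h)
Step 2: Numerator = 175.5 * 19.8 = 3474.9
Step 3: Denominator = 11.7 * 265 * 7.7 = 23873.85
Step 4: K = 3474.9 / 23873.85 = 0.14555 cm/s

0.14555


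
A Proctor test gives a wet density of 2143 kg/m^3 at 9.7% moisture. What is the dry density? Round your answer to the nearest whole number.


Step 1: Dry density = wet density / (1 + w/100)
Step 2: Dry density = 2143 / (1 + 9.7/100)
Step 3: Dry density = 2143 / 1.097
Step 4: Dry density = 1954 kg/m^3

1954


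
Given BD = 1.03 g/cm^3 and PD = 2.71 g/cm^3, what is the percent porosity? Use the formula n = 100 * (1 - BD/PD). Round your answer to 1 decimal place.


Step 1: Formula: n = 100 * (1 - BD / PD)
Step 2: n = 100 * (1 - 1.03 / 2.71)
Step 3: n = 100 * (1 - 0.38007)
Step 4: n = 62.0%

62.0


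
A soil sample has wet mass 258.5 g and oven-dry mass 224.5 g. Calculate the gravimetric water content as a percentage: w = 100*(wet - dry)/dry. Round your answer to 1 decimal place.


Step 1: Water mass = wet - dry = 258.5 - 224.5 = 34.0 g
Step 2: w = 100 * water mass / dry mass
Step 3: w = 100 * 34.0 / 224.5 = 15.1%

15.1


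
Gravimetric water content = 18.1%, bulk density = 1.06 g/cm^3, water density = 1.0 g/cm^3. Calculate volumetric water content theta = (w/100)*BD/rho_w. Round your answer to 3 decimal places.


Step 1: theta = (w / 100) * BD / rho_w
Step 2: theta = (18.1 / 100) * 1.06 / 1.0
Step 3: theta = 0.181 * 1.06
Step 4: theta = 0.192

0.192


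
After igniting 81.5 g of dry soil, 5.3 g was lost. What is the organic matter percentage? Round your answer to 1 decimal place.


Step 1: OM% = 100 * LOI / sample mass
Step 2: OM = 100 * 5.3 / 81.5
Step 3: OM = 6.5%

6.5


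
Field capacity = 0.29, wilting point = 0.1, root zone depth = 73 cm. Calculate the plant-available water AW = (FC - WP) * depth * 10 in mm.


Step 1: Available water = (FC - WP) * depth * 10
Step 2: AW = (0.29 - 0.1) * 73 * 10
Step 3: AW = 0.19 * 73 * 10
Step 4: AW = 138.7 mm

138.7


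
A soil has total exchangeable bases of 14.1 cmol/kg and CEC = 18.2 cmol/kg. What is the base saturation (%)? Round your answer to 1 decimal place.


Step 1: BS = 100 * (sum of bases) / CEC
Step 2: BS = 100 * 14.1 / 18.2
Step 3: BS = 77.5%

77.5


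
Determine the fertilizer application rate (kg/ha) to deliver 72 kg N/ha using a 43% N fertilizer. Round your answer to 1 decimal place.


Step 1: Fertilizer rate = target N / (N content / 100)
Step 2: Rate = 72 / (43 / 100)
Step 3: Rate = 72 / 0.43
Step 4: Rate = 167.4 kg/ha

167.4


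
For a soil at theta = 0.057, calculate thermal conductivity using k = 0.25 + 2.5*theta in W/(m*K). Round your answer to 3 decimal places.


Step 1: k = 0.25 + 2.5 * theta
Step 2: k = 0.25 + 2.5 * 0.057
Step 3: k = 0.25 + 0.143
Step 4: k = 0.393 W/(m*K)

0.393


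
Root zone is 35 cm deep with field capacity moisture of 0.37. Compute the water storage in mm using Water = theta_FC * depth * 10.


Step 1: Water (mm) = theta_FC * depth (cm) * 10
Step 2: Water = 0.37 * 35 * 10
Step 3: Water = 129.5 mm

129.5


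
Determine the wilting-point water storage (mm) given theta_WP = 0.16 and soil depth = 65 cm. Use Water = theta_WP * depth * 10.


Step 1: Water (mm) = theta_WP * depth * 10
Step 2: Water = 0.16 * 65 * 10
Step 3: Water = 104.0 mm

104.0


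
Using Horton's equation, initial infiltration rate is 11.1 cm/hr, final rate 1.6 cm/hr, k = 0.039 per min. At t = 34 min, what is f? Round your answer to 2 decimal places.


Step 1: f = fc + (f0 - fc) * exp(-k * t)
Step 2: exp(-0.039 * 34) = 0.265537
Step 3: f = 1.6 + (11.1 - 1.6) * 0.265537
Step 4: f = 1.6 + 9.5 * 0.265537
Step 5: f = 4.12 cm/hr

4.12


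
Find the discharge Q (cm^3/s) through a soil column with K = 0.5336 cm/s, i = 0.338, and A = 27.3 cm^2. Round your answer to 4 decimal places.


Step 1: Apply Darcy's law: Q = K * i * A
Step 2: Q = 0.5336 * 0.338 * 27.3
Step 3: Q = 4.9237 cm^3/s

4.9237


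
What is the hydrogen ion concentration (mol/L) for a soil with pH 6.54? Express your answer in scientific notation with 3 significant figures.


Step 1: [H+] = 10^(-pH)
Step 2: [H+] = 10^(-6.54)
Step 3: [H+] = 2.88e-07 mol/L

2.88e-07


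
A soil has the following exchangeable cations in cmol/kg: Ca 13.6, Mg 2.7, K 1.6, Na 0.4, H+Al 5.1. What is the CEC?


Step 1: CEC = Ca + Mg + K + Na + (H+Al)
Step 2: CEC = 13.6 + 2.7 + 1.6 + 0.4 + 5.1
Step 3: CEC = 23.4 cmol/kg

23.4


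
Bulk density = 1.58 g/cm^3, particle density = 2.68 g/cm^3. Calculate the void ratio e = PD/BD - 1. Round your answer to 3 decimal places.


Step 1: e = PD / BD - 1
Step 2: e = 2.68 / 1.58 - 1
Step 3: e = 1.6962 - 1
Step 4: e = 0.696

0.696


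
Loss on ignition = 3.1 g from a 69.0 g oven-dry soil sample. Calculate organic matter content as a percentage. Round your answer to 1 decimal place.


Step 1: OM% = 100 * LOI / sample mass
Step 2: OM = 100 * 3.1 / 69.0
Step 3: OM = 4.5%

4.5


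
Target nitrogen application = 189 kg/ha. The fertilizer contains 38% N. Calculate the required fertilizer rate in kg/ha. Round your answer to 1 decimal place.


Step 1: Fertilizer rate = target N / (N content / 100)
Step 2: Rate = 189 / (38 / 100)
Step 3: Rate = 189 / 0.38
Step 4: Rate = 497.4 kg/ha

497.4


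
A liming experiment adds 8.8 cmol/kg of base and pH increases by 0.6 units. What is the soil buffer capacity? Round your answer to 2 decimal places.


Step 1: BC = change in base / change in pH
Step 2: BC = 8.8 / 0.6
Step 3: BC = 14.67 cmol/(kg*pH unit)

14.67


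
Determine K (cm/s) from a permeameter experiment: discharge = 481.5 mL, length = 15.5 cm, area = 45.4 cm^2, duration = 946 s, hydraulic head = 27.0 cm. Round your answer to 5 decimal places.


Step 1: K = Q * L / (A * t * h)
Step 2: Numerator = 481.5 * 15.5 = 7463.25
Step 3: Denominator = 45.4 * 946 * 27.0 = 1159606.8
Step 4: K = 7463.25 / 1159606.8 = 0.00644 cm/s

0.00644


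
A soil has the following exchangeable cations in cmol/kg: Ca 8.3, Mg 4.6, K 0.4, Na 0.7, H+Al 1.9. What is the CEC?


Step 1: CEC = Ca + Mg + K + Na + (H+Al)
Step 2: CEC = 8.3 + 4.6 + 0.4 + 0.7 + 1.9
Step 3: CEC = 15.9 cmol/kg

15.9


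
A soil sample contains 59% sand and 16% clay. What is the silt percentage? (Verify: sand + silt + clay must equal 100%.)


Step 1: sand + silt + clay = 100%
Step 2: silt = 100 - sand - clay
Step 3: silt = 100 - 59 - 16
Step 4: silt = 25%

25


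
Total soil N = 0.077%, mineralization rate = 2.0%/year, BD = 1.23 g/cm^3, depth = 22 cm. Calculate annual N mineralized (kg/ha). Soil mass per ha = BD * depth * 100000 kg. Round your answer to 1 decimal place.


Step 1: Soil mass per ha = BD * depth * 100000 = 1.23 * 22 * 100000 = 2706000 kg
Step 2: Total N pool = soil mass * N%/100 = 2706000 * 0.077/100 = 2083.62 kg/ha
Step 3: N mineralized = N pool * rate%/100 = 2083.62 * 2.0/100 = 41.7 kg/ha/yr

41.7


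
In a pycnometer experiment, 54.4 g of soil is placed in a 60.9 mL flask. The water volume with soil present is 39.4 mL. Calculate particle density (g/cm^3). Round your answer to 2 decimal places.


Step 1: Volume of solids = flask volume - water volume with soil
Step 2: V_solids = 60.9 - 39.4 = 21.5 mL
Step 3: Particle density = mass / V_solids = 54.4 / 21.5 = 2.53 g/cm^3

2.53


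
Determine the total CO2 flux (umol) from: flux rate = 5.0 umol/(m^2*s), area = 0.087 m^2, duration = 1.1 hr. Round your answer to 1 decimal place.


Step 1: Convert time to seconds: 1.1 hr * 3600 = 3960.0 s
Step 2: Total = flux * area * time_s
Step 3: Total = 5.0 * 0.087 * 3960.0
Step 4: Total = 1722.6 umol

1722.6


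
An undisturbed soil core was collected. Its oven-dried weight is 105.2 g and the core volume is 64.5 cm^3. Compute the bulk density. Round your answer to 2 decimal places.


Step 1: Identify the formula: BD = dry mass / volume
Step 2: Substitute values: BD = 105.2 / 64.5
Step 3: BD = 1.63 g/cm^3

1.63


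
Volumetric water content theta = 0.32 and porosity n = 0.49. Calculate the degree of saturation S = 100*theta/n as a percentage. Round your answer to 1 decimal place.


Step 1: S = 100 * theta_v / n
Step 2: S = 100 * 0.32 / 0.49
Step 3: S = 65.3%

65.3


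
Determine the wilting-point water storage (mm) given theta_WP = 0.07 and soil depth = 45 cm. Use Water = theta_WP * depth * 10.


Step 1: Water (mm) = theta_WP * depth * 10
Step 2: Water = 0.07 * 45 * 10
Step 3: Water = 31.5 mm

31.5


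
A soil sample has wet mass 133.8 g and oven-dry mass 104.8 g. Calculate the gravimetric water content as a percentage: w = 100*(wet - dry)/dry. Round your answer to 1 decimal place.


Step 1: Water mass = wet - dry = 133.8 - 104.8 = 29.0 g
Step 2: w = 100 * water mass / dry mass
Step 3: w = 100 * 29.0 / 104.8 = 27.7%

27.7


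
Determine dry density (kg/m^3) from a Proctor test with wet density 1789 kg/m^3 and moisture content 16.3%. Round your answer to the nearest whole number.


Step 1: Dry density = wet density / (1 + w/100)
Step 2: Dry density = 1789 / (1 + 16.3/100)
Step 3: Dry density = 1789 / 1.163
Step 4: Dry density = 1538 kg/m^3

1538


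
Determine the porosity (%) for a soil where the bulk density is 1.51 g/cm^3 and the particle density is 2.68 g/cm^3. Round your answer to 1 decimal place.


Step 1: Formula: n = 100 * (1 - BD / PD)
Step 2: n = 100 * (1 - 1.51 / 2.68)
Step 3: n = 100 * (1 - 0.56343)
Step 4: n = 43.7%

43.7


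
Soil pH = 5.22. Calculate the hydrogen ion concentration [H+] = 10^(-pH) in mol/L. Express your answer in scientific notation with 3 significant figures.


Step 1: [H+] = 10^(-pH)
Step 2: [H+] = 10^(-5.22)
Step 3: [H+] = 6.03e-06 mol/L

6.03e-06


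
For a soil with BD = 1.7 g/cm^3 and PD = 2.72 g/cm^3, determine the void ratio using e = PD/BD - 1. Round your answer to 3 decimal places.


Step 1: e = PD / BD - 1
Step 2: e = 2.72 / 1.7 - 1
Step 3: e = 1.6 - 1
Step 4: e = 0.6

0.6


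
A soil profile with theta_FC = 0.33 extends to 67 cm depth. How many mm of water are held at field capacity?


Step 1: Water (mm) = theta_FC * depth (cm) * 10
Step 2: Water = 0.33 * 67 * 10
Step 3: Water = 221.1 mm

221.1


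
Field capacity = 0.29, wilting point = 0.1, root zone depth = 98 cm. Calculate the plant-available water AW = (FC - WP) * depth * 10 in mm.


Step 1: Available water = (FC - WP) * depth * 10
Step 2: AW = (0.29 - 0.1) * 98 * 10
Step 3: AW = 0.19 * 98 * 10
Step 4: AW = 186.2 mm

186.2
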